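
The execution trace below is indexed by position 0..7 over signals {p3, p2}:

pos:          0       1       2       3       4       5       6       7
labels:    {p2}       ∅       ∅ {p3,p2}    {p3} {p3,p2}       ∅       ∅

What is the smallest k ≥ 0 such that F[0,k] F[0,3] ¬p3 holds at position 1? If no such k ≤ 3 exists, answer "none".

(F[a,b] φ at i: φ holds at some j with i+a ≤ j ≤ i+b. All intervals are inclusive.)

0

Scan j = 1,2,… for F[0,3] ¬p3:
  j=1: holds
First hit at j=1, so smallest k = 1-1 = 0.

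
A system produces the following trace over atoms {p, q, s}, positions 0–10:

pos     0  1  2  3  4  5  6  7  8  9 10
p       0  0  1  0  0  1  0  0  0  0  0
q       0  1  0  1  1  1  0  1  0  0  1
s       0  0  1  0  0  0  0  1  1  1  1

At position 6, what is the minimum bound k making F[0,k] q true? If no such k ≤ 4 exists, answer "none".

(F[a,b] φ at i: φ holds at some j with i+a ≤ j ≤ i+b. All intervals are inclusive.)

1

Scan j = 6,7,… for q:
  j=6: fails
  j=7: holds
First hit at j=7, so smallest k = 7-6 = 1.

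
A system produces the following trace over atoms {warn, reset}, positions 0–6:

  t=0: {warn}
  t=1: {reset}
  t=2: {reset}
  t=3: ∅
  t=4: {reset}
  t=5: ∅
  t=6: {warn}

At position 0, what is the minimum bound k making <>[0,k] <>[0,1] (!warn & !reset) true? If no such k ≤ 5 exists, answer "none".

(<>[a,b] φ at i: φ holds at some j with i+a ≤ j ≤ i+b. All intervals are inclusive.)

Scan j = 0,1,… for <>[0,1] (!warn & !reset):
  j=0: fails
  j=1: fails
  j=2: holds
First hit at j=2, so smallest k = 2-0 = 2.

2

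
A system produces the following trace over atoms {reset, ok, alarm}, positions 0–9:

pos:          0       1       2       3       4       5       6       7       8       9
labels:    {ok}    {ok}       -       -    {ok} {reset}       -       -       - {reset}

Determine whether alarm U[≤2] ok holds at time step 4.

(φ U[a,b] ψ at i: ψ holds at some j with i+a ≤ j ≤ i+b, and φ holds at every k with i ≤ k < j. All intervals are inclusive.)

True

Need some j in [4,6] with ok, and alarm at every k in [4,j-1].
  j=4: ok holds; no prefix to check → satisfied.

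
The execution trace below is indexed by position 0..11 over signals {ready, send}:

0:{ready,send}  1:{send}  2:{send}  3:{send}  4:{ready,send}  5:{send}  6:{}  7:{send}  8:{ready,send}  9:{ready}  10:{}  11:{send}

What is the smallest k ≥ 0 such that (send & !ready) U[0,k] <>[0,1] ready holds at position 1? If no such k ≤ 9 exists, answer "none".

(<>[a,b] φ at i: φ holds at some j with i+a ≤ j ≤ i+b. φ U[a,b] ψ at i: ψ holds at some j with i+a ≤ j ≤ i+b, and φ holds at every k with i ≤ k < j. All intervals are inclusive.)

Need earliest j ≥ 1 with <>[0,1] ready, and (send & !ready) at every k in [1,j-1].
  j=1: rhs fails.
  j=2: rhs fails.
  j=3: rhs holds; lhs holds on [1,2]. k = 2.

2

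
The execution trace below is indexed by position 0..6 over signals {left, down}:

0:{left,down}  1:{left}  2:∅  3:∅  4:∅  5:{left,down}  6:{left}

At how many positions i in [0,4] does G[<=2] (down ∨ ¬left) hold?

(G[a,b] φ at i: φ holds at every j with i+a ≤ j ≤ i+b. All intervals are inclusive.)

Evaluate at each i in [0,4]:
  i=0: ✗ (fails at j=1)
  i=1: ✗ (fails at j=1)
  i=2: ✓ (all of [2,4])
  i=3: ✓ (all of [3,5])
  i=4: ✗ (fails at j=6)
Positions where it holds: {2, 3} → 2.

2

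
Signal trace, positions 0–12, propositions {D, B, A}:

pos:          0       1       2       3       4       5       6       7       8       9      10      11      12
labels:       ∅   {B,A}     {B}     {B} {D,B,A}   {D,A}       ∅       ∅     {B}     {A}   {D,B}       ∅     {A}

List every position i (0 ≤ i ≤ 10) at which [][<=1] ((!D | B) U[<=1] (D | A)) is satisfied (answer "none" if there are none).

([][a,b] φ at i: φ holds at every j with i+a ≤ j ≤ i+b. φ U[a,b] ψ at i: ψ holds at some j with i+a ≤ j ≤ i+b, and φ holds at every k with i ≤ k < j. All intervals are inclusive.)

0, 3, 4, 8, 9, 10

Evaluate at each i in [0,10]:
  i=0: ✓ (all of [0,1])
  i=1: ✗ (fails at j=2)
  i=2: ✗ (fails at j=2)
  i=3: ✓ (all of [3,4])
  i=4: ✓ (all of [4,5])
  i=5: ✗ (fails at j=6)
  i=6: ✗ (fails at j=6)
  i=7: ✗ (fails at j=7)
  i=8: ✓ (all of [8,9])
  i=9: ✓ (all of [9,10])
  i=10: ✓ (all of [10,11])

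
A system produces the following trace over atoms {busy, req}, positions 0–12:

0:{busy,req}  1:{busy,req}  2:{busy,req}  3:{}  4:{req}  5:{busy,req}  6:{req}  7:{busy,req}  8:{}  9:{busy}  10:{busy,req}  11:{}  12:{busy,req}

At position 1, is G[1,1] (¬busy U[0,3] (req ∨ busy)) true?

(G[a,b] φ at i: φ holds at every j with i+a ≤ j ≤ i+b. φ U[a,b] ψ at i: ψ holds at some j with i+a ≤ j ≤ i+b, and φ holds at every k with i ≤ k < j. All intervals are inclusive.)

Check (¬busy U[0,3] (req ∨ busy)) at every j in [2,2]:
  j=2: holds
All positions satisfy it → formula holds.

Holds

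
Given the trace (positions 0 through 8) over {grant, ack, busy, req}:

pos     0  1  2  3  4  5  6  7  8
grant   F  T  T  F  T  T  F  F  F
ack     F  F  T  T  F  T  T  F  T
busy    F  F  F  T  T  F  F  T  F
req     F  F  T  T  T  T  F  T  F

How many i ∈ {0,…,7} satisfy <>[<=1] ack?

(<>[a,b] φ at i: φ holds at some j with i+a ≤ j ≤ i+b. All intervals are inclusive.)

Evaluate at each i in [0,7]:
  i=0: ✗ (none in [0,1])
  i=1: ✓ (witness j=2)
  i=2: ✓ (witness j=2)
  i=3: ✓ (witness j=3)
  i=4: ✓ (witness j=5)
  i=5: ✓ (witness j=5)
  i=6: ✓ (witness j=6)
  i=7: ✓ (witness j=8)
Positions where it holds: {1, 2, 3, 4, 5, 6, 7} → 7.

7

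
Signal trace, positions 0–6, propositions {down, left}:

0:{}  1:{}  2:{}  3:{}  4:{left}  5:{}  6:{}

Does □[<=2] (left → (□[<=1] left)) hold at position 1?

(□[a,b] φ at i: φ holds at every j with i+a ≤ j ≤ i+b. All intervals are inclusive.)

Check (left → (□[<=1] left)) at every j in [1,3]:
  j=1: antecedent false → ✓
  j=2: antecedent false → ✓
  j=3: antecedent false → ✓
All positions satisfy it → formula holds.

Holds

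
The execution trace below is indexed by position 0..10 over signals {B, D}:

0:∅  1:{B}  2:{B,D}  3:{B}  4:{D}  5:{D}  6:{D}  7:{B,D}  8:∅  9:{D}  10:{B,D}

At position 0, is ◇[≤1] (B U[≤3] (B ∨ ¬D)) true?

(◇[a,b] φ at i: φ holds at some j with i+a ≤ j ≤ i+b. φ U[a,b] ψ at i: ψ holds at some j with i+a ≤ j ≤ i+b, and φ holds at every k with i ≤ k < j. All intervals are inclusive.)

Holds

Check (B U[≤3] (B ∨ ¬D)) at each j in [0,1]:
  j=0: holds
  j=1: holds
Found at j=0 → formula holds.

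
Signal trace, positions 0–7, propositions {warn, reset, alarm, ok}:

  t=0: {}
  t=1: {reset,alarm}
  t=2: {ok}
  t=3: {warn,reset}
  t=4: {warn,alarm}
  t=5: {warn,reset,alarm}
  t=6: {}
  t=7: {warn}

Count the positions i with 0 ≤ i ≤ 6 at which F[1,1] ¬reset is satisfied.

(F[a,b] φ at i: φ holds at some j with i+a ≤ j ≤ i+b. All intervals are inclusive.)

4

Evaluate at each i in [0,6]:
  i=0: ✗ (none in [1,1])
  i=1: ✓ (witness j=2)
  i=2: ✗ (none in [3,3])
  i=3: ✓ (witness j=4)
  i=4: ✗ (none in [5,5])
  i=5: ✓ (witness j=6)
  i=6: ✓ (witness j=7)
Positions where it holds: {1, 3, 5, 6} → 4.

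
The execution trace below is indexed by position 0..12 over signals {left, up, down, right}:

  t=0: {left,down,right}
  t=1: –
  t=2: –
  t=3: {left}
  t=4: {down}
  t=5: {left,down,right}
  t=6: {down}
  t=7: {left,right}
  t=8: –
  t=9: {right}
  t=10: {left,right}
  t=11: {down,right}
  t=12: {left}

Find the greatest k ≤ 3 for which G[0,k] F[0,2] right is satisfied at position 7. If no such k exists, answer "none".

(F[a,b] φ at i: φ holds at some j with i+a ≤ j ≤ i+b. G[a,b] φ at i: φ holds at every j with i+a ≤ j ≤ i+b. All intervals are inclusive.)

F[0,2] right must hold from j=7 onward; find where it first fails.
  j=7: holds
  j=8: holds
  j=9: holds
  j=10: holds
Holds through j=10; largest k = 3.

3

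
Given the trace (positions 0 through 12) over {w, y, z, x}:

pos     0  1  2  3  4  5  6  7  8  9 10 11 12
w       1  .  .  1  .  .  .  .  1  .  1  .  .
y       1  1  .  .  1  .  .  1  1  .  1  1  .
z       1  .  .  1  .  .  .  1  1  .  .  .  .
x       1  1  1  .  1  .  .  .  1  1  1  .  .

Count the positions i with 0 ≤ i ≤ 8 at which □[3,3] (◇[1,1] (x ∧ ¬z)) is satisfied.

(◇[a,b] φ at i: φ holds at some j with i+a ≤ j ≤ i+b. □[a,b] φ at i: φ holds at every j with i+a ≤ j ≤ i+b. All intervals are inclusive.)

Evaluate at each i in [0,8]:
  i=0: ✓ (all of [3,3])
  i=1: ✗ (fails at j=4)
  i=2: ✗ (fails at j=5)
  i=3: ✗ (fails at j=6)
  i=4: ✗ (fails at j=7)
  i=5: ✓ (all of [8,8])
  i=6: ✓ (all of [9,9])
  i=7: ✗ (fails at j=10)
  i=8: ✗ (fails at j=11)
Positions where it holds: {0, 5, 6} → 3.

3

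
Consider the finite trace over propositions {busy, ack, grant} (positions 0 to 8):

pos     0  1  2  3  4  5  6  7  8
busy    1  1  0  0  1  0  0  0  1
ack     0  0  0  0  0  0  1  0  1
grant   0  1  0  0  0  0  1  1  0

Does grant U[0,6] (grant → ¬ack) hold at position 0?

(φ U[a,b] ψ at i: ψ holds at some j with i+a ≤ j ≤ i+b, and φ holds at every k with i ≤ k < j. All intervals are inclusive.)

Need some j in [0,6] with (grant → ¬ack), and grant at every k in [0,j-1].
  j=0: (grant → ¬ack) holds; no prefix to check → satisfied.

Yes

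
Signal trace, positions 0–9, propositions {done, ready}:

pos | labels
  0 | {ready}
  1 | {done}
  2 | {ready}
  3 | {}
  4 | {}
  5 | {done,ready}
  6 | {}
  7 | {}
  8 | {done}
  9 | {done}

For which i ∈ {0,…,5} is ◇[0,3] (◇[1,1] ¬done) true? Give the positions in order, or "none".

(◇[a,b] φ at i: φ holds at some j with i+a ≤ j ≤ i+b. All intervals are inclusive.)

0, 1, 2, 3, 4, 5

Evaluate at each i in [0,5]:
  i=0: ✓ (witness j=1)
  i=1: ✓ (witness j=1)
  i=2: ✓ (witness j=2)
  i=3: ✓ (witness j=3)
  i=4: ✓ (witness j=5)
  i=5: ✓ (witness j=5)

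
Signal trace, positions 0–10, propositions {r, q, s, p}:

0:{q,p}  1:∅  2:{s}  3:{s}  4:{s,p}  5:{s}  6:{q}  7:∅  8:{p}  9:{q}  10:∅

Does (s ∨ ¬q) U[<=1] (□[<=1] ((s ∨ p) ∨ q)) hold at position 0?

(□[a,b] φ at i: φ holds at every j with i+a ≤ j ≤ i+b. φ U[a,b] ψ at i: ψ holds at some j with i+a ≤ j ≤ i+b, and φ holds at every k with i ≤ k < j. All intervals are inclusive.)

False

Need some j in [0,1] with □[<=1] ((s ∨ p) ∨ q), and (s ∨ ¬q) at every k in [0,j-1].
  j=0: □[<=1] ((s ∨ p) ∨ q) — fails at 1.
  j=1: □[<=1] ((s ∨ p) ∨ q) — fails at 1.
No j in the window works → until fails.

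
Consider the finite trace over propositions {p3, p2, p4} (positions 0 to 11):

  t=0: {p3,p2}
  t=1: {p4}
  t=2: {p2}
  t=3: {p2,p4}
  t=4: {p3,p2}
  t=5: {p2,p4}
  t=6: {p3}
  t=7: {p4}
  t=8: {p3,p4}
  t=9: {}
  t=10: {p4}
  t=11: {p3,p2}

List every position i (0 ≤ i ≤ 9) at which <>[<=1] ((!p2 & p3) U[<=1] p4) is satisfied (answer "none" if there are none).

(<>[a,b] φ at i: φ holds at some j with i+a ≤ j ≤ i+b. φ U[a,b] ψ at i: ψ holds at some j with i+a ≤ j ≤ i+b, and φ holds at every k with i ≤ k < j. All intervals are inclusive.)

Evaluate at each i in [0,9]:
  i=0: ✓ (witness j=1)
  i=1: ✓ (witness j=1)
  i=2: ✓ (witness j=3)
  i=3: ✓ (witness j=3)
  i=4: ✓ (witness j=5)
  i=5: ✓ (witness j=5)
  i=6: ✓ (witness j=6)
  i=7: ✓ (witness j=7)
  i=8: ✓ (witness j=8)
  i=9: ✓ (witness j=10)

0, 1, 2, 3, 4, 5, 6, 7, 8, 9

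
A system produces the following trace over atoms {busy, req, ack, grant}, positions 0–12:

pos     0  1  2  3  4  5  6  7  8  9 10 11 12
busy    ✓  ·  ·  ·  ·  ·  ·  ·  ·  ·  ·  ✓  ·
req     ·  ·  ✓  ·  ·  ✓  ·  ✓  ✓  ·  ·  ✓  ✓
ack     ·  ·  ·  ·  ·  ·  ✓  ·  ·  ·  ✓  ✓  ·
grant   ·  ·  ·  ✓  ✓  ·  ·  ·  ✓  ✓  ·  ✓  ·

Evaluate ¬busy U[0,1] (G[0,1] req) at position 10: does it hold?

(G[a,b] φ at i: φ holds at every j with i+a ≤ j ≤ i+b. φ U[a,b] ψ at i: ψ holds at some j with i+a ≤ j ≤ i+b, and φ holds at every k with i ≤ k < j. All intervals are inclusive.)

Need some j in [10,11] with G[0,1] req, and ¬busy at every k in [10,j-1].
  j=10: G[0,1] req — fails at 10.
  j=11: G[0,1] req holds; ¬busy holds at every k in [10,10] → satisfied.

True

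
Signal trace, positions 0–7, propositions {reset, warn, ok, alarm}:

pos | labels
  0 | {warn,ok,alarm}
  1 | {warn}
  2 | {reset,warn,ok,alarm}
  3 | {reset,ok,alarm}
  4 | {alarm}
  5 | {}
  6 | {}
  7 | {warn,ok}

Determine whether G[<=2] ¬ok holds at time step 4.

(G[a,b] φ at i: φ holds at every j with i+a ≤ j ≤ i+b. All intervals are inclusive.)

Check ¬ok at every j in [4,6]:
  j=4: true
  j=5: true
  j=6: true
All positions satisfy it → formula holds.

Yes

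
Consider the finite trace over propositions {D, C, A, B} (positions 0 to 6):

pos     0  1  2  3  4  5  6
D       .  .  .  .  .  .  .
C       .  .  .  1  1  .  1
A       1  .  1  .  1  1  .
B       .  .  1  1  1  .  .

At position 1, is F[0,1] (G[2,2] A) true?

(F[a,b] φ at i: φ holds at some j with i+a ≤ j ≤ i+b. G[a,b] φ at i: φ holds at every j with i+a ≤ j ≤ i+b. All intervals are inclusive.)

Yes

Check G[2,2] A at each j in [1,2]:
  j=1: fails at 3
  j=2: holds on [4,4]
Found at j=2 → formula holds.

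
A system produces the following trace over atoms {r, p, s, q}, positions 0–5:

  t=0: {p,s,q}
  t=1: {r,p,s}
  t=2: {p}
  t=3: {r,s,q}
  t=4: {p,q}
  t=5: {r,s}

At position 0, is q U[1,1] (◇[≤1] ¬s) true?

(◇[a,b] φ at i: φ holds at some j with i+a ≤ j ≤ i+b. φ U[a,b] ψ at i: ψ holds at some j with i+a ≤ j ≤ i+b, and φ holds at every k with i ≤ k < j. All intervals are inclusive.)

Need some j in [1,1] with ◇[≤1] ¬s, and q at every k in [0,j-1].
  j=1: ◇[≤1] ¬s holds; q holds at every k in [0,0] → satisfied.

Yes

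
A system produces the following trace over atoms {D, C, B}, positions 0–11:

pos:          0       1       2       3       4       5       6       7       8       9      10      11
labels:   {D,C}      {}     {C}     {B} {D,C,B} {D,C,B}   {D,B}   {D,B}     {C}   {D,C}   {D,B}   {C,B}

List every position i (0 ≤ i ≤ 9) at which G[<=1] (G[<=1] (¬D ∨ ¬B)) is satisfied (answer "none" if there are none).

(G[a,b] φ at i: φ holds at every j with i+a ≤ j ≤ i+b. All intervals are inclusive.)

0, 1

Evaluate at each i in [0,9]:
  i=0: ✓ (all of [0,1])
  i=1: ✓ (all of [1,2])
  i=2: ✗ (fails at j=3)
  i=3: ✗ (fails at j=3)
  i=4: ✗ (fails at j=4)
  i=5: ✗ (fails at j=5)
  i=6: ✗ (fails at j=6)
  i=7: ✗ (fails at j=7)
  i=8: ✗ (fails at j=9)
  i=9: ✗ (fails at j=9)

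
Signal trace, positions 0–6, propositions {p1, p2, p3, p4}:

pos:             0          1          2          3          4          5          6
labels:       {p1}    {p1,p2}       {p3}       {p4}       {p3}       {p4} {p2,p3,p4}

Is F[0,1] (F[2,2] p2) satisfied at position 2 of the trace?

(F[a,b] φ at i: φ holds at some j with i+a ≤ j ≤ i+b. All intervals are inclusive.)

Does not hold

Check F[2,2] p2 at each j in [2,3]:
  j=2: fails (none in [4,4])
  j=3: fails (none in [5,5])
No position in the window satisfies it → formula fails.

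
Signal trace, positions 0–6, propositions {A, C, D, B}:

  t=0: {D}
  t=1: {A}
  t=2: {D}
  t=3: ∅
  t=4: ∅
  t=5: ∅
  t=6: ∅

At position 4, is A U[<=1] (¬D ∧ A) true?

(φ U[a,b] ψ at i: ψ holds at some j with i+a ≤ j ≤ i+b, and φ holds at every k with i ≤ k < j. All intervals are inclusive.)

Need some j in [4,5] with (¬D ∧ A), and A at every k in [4,j-1].
  j=4: (¬D ∧ A) false.
  j=5: (¬D ∧ A) false.
No j in the window works → until fails.

No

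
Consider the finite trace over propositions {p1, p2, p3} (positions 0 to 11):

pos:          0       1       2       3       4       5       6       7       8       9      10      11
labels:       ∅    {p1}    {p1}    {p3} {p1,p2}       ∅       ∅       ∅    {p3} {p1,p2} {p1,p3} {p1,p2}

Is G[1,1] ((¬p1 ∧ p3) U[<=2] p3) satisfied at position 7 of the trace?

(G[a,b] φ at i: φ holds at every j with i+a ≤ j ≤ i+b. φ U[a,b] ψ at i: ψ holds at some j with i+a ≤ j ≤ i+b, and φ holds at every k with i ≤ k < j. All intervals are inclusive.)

Check ((¬p1 ∧ p3) U[<=2] p3) at every j in [8,8]:
  j=8: holds
All positions satisfy it → formula holds.

True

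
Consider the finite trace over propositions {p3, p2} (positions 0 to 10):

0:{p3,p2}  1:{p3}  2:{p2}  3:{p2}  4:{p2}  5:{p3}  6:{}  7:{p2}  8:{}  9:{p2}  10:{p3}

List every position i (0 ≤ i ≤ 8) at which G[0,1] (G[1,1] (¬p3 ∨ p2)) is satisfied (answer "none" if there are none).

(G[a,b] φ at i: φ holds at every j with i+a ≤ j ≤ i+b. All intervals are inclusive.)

1, 2, 5, 6, 7

Evaluate at each i in [0,8]:
  i=0: ✗ (fails at j=0)
  i=1: ✓ (all of [1,2])
  i=2: ✓ (all of [2,3])
  i=3: ✗ (fails at j=4)
  i=4: ✗ (fails at j=4)
  i=5: ✓ (all of [5,6])
  i=6: ✓ (all of [6,7])
  i=7: ✓ (all of [7,8])
  i=8: ✗ (fails at j=9)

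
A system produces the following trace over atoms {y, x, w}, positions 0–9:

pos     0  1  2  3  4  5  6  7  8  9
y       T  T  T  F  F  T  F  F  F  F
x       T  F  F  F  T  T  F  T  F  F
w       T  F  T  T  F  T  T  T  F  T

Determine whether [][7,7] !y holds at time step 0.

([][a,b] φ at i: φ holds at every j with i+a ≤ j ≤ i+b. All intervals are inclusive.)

Check !y at every j in [7,7]:
  j=7: true
All positions satisfy it → formula holds.

Yes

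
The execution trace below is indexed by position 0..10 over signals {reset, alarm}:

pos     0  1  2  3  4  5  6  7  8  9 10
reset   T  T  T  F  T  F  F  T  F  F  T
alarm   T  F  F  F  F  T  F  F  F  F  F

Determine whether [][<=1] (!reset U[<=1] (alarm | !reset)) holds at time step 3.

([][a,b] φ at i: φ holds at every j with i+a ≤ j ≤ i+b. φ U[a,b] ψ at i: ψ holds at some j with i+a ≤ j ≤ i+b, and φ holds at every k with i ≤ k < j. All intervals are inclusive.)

No

Check (!reset U[<=1] (alarm | !reset)) at every j in [3,4]:
  j=3: holds
  j=4: fails
Fails at j=4 → formula fails.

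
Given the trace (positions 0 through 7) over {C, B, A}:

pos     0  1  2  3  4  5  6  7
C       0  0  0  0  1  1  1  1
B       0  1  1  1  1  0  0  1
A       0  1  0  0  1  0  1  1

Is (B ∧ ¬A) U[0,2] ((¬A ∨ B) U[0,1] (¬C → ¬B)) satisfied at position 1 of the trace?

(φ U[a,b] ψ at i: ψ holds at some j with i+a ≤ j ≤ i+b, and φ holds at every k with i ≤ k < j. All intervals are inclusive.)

No

Need some j in [1,3] with ((¬A ∨ B) U[0,1] (¬C → ¬B)), and (B ∧ ¬A) at every k in [1,j-1].
  j=1: ((¬A ∨ B) U[0,1] (¬C → ¬B)) — fails.
  j=2: ((¬A ∨ B) U[0,1] (¬C → ¬B)) — fails.
  j=3: ((¬A ∨ B) U[0,1] (¬C → ¬B)) holds, but (B ∧ ¬A) fails at k=1 → not this j.
No j in the window works → until fails.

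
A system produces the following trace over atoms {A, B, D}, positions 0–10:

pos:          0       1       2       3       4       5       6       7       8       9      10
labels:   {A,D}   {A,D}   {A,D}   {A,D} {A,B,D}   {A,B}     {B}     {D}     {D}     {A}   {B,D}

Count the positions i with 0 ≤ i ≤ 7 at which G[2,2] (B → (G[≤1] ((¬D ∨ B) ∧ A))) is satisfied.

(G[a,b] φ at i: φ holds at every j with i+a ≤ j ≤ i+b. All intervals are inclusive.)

6

Evaluate at each i in [0,7]:
  i=0: ✓ (all of [2,2])
  i=1: ✓ (all of [3,3])
  i=2: ✓ (all of [4,4])
  i=3: ✗ (fails at j=5)
  i=4: ✗ (fails at j=6)
  i=5: ✓ (all of [7,7])
  i=6: ✓ (all of [8,8])
  i=7: ✓ (all of [9,9])
Positions where it holds: {0, 1, 2, 5, 6, 7} → 6.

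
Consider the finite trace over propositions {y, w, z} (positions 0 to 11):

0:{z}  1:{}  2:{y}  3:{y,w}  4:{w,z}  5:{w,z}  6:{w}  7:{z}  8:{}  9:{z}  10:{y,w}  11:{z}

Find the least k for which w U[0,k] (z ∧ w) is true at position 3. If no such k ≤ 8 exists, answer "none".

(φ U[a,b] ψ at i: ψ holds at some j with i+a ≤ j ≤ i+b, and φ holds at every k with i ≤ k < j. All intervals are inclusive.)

Need earliest j ≥ 3 with (z ∧ w), and w at every k in [3,j-1].
  j=3: rhs fails.
  j=4: rhs holds; lhs holds on [3,3]. k = 1.

1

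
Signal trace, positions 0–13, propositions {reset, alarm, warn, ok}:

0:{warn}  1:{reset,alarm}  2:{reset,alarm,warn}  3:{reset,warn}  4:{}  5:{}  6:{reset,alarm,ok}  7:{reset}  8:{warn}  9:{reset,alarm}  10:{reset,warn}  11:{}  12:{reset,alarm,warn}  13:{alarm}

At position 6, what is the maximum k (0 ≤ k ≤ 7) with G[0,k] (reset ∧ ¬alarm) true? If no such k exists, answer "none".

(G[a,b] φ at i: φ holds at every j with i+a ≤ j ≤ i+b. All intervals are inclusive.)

(reset ∧ ¬alarm) must hold from j=6 onward; find where it first fails.
  j=6: fails → no k works.

none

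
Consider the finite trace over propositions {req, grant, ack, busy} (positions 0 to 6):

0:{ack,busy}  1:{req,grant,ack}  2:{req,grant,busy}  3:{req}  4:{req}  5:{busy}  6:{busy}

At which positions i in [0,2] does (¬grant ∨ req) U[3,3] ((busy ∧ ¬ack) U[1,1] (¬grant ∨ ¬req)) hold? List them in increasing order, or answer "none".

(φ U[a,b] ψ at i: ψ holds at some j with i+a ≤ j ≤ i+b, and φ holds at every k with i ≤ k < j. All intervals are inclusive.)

2

Evaluate at each i in [0,2]:
  i=0: ✗ (no rhs in [3,3])
  i=1: ✗ (no rhs in [4,4])
  i=2: ✓ (rhs at j=5; lhs holds on [2,4])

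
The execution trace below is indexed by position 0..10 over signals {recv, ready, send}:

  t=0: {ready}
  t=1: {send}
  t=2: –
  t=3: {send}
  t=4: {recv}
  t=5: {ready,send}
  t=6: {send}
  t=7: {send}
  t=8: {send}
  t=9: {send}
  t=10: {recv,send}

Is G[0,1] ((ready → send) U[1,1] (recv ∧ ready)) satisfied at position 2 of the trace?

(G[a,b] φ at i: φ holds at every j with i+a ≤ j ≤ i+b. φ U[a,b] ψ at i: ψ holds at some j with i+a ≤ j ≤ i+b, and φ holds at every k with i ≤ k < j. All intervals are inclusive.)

No

Check ((ready → send) U[1,1] (recv ∧ ready)) at every j in [2,3]:
  j=2: fails
  j=3: fails
Fails at j=2 → formula fails.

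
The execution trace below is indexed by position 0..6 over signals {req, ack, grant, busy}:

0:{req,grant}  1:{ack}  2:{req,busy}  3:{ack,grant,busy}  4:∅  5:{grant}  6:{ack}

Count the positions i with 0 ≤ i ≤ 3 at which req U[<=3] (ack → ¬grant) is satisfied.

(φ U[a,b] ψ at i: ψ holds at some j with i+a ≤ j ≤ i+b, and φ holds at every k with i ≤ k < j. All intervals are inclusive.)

3

Evaluate at each i in [0,3]:
  i=0: ✓ (rhs at j=0)
  i=1: ✓ (rhs at j=1)
  i=2: ✓ (rhs at j=2)
  i=3: ✗ (lhs fails at k=3 before rhs at j=4)
Positions where it holds: {0, 1, 2} → 3.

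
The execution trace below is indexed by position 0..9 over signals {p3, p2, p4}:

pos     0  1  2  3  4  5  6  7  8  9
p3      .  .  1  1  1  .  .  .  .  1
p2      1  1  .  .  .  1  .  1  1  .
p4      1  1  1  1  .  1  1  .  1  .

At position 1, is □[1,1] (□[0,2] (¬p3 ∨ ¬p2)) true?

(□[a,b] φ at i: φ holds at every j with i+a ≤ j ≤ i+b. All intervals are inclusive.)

Check □[0,2] (¬p3 ∨ ¬p2) at every j in [2,2]:
  j=2: holds on [2,4]
All positions satisfy it → formula holds.

Yes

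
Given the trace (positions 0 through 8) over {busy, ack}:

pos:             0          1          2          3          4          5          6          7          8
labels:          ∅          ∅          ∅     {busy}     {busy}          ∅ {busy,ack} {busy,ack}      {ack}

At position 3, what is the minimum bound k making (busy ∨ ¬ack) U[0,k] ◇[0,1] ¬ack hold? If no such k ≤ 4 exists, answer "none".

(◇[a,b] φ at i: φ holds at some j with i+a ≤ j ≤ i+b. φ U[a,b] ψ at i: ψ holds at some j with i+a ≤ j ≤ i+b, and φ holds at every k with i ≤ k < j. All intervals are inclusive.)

Need earliest j ≥ 3 with ◇[0,1] ¬ack, and (busy ∨ ¬ack) at every k in [3,j-1].
  j=3: rhs holds (empty prefix). k = 0.

0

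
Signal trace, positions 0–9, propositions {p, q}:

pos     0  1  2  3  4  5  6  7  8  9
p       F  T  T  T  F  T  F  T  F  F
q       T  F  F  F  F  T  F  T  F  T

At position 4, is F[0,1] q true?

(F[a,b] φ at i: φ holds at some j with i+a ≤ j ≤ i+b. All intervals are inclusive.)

Check q at each j in [4,5]:
  j=4: false
  j=5: true
Found at j=5 → formula holds.

True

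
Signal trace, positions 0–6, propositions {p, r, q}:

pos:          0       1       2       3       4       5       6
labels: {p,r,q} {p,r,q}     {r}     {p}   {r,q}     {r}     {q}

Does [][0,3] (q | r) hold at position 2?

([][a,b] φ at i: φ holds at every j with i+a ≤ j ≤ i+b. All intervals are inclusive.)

No

Check (q | r) at every j in [2,5]:
  j=2: true
  j=3: false
  j=4: true
  j=5: true
Fails at j=3 → formula fails.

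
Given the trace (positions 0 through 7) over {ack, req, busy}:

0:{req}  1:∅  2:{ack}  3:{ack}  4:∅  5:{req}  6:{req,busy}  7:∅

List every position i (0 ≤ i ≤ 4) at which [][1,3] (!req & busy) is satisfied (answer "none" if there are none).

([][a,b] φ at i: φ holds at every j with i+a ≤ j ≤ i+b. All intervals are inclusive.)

Evaluate at each i in [0,4]:
  i=0: ✗ (fails at j=1)
  i=1: ✗ (fails at j=2)
  i=2: ✗ (fails at j=3)
  i=3: ✗ (fails at j=4)
  i=4: ✗ (fails at j=5)

none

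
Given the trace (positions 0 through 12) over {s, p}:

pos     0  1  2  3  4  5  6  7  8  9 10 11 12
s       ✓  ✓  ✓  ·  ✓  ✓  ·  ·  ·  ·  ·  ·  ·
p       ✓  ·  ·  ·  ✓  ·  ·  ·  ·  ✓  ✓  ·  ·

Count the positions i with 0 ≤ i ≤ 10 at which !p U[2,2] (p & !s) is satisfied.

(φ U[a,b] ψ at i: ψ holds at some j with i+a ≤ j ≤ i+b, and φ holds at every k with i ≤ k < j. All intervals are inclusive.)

1

Evaluate at each i in [0,10]:
  i=0: ✗ (no rhs in [2,2])
  i=1: ✗ (no rhs in [3,3])
  i=2: ✗ (no rhs in [4,4])
  i=3: ✗ (no rhs in [5,5])
  i=4: ✗ (no rhs in [6,6])
  i=5: ✗ (no rhs in [7,7])
  i=6: ✗ (no rhs in [8,8])
  i=7: ✓ (rhs at j=9; lhs holds on [7,8])
  i=8: ✗ (lhs fails at k=9 before rhs at j=10)
  i=9: ✗ (no rhs in [11,11])
  i=10: ✗ (no rhs in [12,12])
Positions where it holds: {7} → 1.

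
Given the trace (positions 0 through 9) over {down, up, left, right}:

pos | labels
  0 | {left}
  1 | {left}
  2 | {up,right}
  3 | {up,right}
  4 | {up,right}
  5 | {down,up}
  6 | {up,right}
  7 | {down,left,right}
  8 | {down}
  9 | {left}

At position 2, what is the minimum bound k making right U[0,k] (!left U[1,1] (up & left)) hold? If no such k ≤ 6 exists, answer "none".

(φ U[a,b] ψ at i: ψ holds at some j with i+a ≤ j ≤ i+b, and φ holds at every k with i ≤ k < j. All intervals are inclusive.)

none

Need earliest j ≥ 2 with (!left U[1,1] (up & left)), and right at every k in [2,j-1].
  j=2: rhs fails.
  j=3: rhs fails.
  j=4: rhs fails.
  j=5: rhs fails.
  j=6: rhs fails.
  j=7: rhs fails.
  j=8: rhs fails.
No witness within the range → none.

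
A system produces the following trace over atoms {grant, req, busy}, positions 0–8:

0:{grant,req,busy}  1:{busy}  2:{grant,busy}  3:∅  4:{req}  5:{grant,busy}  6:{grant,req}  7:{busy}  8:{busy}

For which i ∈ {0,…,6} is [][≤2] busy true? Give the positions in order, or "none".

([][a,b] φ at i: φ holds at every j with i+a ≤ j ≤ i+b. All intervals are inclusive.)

Evaluate at each i in [0,6]:
  i=0: ✓ (all of [0,2])
  i=1: ✗ (fails at j=3)
  i=2: ✗ (fails at j=3)
  i=3: ✗ (fails at j=3)
  i=4: ✗ (fails at j=4)
  i=5: ✗ (fails at j=6)
  i=6: ✗ (fails at j=6)

0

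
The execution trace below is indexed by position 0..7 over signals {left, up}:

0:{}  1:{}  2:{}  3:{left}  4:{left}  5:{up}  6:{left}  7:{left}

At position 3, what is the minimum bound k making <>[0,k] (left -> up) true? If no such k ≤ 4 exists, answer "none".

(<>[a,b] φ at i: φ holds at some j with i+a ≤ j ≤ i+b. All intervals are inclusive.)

2

Scan j = 3,4,… for (left -> up):
  j=3: fails
  j=4: fails
  j=5: holds
First hit at j=5, so smallest k = 5-3 = 2.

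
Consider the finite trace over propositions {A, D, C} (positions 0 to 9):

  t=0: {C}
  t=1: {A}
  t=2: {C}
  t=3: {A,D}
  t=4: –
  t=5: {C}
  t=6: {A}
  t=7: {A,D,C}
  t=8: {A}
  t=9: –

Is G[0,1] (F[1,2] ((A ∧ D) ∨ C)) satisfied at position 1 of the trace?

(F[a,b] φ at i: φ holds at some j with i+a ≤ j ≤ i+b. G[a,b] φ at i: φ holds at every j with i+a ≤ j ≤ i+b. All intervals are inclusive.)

Check F[1,2] ((A ∧ D) ∨ C) at every j in [1,2]:
  j=1: holds (witness at 2)
  j=2: holds (witness at 3)
All positions satisfy it → formula holds.

Yes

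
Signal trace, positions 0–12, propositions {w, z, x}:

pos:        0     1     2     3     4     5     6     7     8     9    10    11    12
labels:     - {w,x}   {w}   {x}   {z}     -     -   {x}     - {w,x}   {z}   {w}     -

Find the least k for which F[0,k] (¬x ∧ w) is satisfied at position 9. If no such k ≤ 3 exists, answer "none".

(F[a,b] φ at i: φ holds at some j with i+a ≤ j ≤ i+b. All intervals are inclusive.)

Scan j = 9,10,… for (¬x ∧ w):
  j=9: fails
  j=10: fails
  j=11: holds
First hit at j=11, so smallest k = 11-9 = 2.

2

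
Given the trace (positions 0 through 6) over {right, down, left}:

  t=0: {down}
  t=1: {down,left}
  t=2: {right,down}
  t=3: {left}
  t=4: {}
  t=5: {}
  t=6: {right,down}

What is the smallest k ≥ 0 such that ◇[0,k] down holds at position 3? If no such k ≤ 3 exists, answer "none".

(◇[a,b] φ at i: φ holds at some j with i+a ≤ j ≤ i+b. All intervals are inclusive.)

3

Scan j = 3,4,… for down:
  j=3: fails
  j=4: fails
  j=5: fails
  j=6: holds
First hit at j=6, so smallest k = 6-3 = 3.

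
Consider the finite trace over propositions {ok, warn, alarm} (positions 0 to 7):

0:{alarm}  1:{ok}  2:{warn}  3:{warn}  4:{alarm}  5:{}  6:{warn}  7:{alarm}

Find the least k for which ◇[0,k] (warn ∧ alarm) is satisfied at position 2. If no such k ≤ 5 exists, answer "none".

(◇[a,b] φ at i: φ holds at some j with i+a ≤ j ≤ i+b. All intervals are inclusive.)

none

Scan j = 2,3,… for (warn ∧ alarm):
  j=2: fails
  j=3: fails
  j=4: fails
  j=5: fails
  j=6: fails
  j=7: fails
No j in [2,7] satisfies it → none.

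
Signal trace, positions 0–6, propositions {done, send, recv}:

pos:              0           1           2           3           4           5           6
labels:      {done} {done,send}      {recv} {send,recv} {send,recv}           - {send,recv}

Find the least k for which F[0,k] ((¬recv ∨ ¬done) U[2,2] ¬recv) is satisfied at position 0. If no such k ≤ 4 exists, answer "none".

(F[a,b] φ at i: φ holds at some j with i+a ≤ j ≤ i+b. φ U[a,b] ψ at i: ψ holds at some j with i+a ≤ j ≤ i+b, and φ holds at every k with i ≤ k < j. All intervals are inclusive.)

3

Scan j = 0,1,… for ((¬recv ∨ ¬done) U[2,2] ¬recv):
  j=0: fails
  j=1: fails
  j=2: fails
  j=3: holds
First hit at j=3, so smallest k = 3-0 = 3.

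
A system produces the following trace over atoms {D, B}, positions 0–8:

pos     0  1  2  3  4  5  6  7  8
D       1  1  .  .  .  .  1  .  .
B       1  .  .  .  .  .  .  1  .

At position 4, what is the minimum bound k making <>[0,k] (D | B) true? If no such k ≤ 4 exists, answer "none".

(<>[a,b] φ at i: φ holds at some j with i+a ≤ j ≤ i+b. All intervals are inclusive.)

Scan j = 4,5,… for (D | B):
  j=4: fails
  j=5: fails
  j=6: holds
First hit at j=6, so smallest k = 6-4 = 2.

2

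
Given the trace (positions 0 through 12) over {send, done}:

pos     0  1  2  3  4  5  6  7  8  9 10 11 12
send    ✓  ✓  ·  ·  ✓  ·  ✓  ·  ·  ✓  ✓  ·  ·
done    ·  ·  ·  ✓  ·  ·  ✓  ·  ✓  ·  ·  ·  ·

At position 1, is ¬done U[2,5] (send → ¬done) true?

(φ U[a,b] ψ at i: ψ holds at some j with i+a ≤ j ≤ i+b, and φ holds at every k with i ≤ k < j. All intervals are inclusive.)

Holds

Need some j in [3,6] with (send → ¬done), and ¬done at every k in [1,j-1].
  j=3: (send → ¬done) holds; ¬done holds at every k in [1,2] → satisfied.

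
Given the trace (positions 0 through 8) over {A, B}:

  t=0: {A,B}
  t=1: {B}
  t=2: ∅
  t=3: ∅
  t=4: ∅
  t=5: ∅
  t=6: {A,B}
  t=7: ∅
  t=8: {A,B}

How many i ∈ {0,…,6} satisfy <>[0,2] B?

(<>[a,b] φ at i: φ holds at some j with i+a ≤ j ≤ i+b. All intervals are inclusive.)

5

Evaluate at each i in [0,6]:
  i=0: ✓ (witness j=0)
  i=1: ✓ (witness j=1)
  i=2: ✗ (none in [2,4])
  i=3: ✗ (none in [3,5])
  i=4: ✓ (witness j=6)
  i=5: ✓ (witness j=6)
  i=6: ✓ (witness j=6)
Positions where it holds: {0, 1, 4, 5, 6} → 5.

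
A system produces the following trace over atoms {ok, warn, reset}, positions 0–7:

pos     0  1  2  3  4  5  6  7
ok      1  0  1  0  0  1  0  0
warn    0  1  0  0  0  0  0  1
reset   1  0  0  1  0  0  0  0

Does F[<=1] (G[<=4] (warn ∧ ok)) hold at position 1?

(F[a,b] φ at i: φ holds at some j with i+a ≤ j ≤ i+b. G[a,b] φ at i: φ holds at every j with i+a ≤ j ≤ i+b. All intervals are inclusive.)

Check G[<=4] (warn ∧ ok) at each j in [1,2]:
  j=1: fails at 1
  j=2: fails at 2
No position in the window satisfies it → formula fails.

No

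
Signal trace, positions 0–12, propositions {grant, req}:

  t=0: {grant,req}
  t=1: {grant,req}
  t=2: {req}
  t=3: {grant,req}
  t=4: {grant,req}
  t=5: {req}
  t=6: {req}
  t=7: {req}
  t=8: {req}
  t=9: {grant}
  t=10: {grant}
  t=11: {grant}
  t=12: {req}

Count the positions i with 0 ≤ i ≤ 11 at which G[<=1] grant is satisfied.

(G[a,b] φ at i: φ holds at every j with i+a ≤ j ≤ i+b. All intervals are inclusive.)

4

Evaluate at each i in [0,11]:
  i=0: ✓ (all of [0,1])
  i=1: ✗ (fails at j=2)
  i=2: ✗ (fails at j=2)
  i=3: ✓ (all of [3,4])
  i=4: ✗ (fails at j=5)
  i=5: ✗ (fails at j=5)
  i=6: ✗ (fails at j=6)
  i=7: ✗ (fails at j=7)
  i=8: ✗ (fails at j=8)
  i=9: ✓ (all of [9,10])
  i=10: ✓ (all of [10,11])
  i=11: ✗ (fails at j=12)
Positions where it holds: {0, 3, 9, 10} → 4.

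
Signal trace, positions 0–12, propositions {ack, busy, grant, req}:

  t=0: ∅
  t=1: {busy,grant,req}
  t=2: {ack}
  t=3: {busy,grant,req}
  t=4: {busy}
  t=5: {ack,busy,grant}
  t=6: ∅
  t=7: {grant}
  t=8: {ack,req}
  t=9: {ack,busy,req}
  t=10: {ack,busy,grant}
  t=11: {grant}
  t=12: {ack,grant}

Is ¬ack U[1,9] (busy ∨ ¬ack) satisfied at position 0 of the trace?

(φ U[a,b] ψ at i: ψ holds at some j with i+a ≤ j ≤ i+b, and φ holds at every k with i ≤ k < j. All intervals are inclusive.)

Need some j in [1,9] with (busy ∨ ¬ack), and ¬ack at every k in [0,j-1].
  j=1: (busy ∨ ¬ack) holds; ¬ack holds at every k in [0,0] → satisfied.

Yes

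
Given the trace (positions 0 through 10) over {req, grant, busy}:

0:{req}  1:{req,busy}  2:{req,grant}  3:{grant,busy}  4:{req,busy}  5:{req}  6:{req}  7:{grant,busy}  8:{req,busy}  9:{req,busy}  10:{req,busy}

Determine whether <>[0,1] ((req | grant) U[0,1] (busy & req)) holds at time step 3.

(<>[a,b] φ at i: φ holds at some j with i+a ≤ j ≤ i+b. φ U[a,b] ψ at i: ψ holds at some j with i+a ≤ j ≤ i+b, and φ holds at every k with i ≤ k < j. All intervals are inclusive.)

Check ((req | grant) U[0,1] (busy & req)) at each j in [3,4]:
  j=3: holds
  j=4: holds
Found at j=3 → formula holds.

Holds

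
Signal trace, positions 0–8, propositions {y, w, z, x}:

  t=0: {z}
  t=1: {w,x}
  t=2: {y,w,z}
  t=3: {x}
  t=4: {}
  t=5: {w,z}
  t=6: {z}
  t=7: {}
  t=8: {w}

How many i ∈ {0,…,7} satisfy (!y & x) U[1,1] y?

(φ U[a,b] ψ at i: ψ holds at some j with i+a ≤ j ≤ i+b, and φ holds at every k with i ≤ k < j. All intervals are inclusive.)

1

Evaluate at each i in [0,7]:
  i=0: ✗ (no rhs in [1,1])
  i=1: ✓ (rhs at j=2; lhs holds on [1,1])
  i=2: ✗ (no rhs in [3,3])
  i=3: ✗ (no rhs in [4,4])
  i=4: ✗ (no rhs in [5,5])
  i=5: ✗ (no rhs in [6,6])
  i=6: ✗ (no rhs in [7,7])
  i=7: ✗ (no rhs in [8,8])
Positions where it holds: {1} → 1.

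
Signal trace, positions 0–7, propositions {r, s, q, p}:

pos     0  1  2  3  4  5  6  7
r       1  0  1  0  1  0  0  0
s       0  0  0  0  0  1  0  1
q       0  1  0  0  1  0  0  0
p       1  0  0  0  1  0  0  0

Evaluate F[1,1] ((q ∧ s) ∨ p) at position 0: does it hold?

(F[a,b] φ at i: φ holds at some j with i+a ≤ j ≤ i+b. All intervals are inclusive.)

False

Check ((q ∧ s) ∨ p) at each j in [1,1]:
  j=1: false
No position in the window satisfies it → formula fails.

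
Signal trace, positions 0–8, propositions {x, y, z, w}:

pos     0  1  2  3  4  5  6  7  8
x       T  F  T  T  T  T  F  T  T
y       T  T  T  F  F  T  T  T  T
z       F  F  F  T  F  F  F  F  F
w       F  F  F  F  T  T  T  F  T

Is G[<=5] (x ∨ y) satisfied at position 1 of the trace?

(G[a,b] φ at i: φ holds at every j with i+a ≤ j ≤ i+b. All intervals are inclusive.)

Yes

Check (x ∨ y) at every j in [1,6]:
  j=1: true
  j=2: true
  j=3: true
  j=4: true
  j=5: true
  j=6: true
All positions satisfy it → formula holds.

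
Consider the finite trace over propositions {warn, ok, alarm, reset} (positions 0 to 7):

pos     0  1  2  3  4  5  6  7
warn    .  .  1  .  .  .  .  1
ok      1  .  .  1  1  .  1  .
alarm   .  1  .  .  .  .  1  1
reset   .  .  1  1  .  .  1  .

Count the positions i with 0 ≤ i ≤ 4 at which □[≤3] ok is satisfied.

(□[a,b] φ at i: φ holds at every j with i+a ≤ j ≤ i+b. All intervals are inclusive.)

0

Evaluate at each i in [0,4]:
  i=0: ✗ (fails at j=1)
  i=1: ✗ (fails at j=1)
  i=2: ✗ (fails at j=2)
  i=3: ✗ (fails at j=5)
  i=4: ✗ (fails at j=5)
Positions where it holds: {} → 0.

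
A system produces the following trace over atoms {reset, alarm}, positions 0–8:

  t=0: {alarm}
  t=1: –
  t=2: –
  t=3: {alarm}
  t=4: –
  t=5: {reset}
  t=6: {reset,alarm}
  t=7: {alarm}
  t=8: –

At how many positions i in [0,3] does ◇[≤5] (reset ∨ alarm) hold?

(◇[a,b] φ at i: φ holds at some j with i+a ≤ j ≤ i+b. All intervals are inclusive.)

4

Evaluate at each i in [0,3]:
  i=0: ✓ (witness j=0)
  i=1: ✓ (witness j=3)
  i=2: ✓ (witness j=3)
  i=3: ✓ (witness j=3)
Positions where it holds: {0, 1, 2, 3} → 4.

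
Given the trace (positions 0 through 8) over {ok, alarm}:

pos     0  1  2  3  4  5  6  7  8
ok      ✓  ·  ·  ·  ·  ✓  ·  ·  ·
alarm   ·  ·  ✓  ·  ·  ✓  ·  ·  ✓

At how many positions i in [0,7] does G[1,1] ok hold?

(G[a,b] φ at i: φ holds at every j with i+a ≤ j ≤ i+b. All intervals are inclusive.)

1

Evaluate at each i in [0,7]:
  i=0: ✗ (fails at j=1)
  i=1: ✗ (fails at j=2)
  i=2: ✗ (fails at j=3)
  i=3: ✗ (fails at j=4)
  i=4: ✓ (all of [5,5])
  i=5: ✗ (fails at j=6)
  i=6: ✗ (fails at j=7)
  i=7: ✗ (fails at j=8)
Positions where it holds: {4} → 1.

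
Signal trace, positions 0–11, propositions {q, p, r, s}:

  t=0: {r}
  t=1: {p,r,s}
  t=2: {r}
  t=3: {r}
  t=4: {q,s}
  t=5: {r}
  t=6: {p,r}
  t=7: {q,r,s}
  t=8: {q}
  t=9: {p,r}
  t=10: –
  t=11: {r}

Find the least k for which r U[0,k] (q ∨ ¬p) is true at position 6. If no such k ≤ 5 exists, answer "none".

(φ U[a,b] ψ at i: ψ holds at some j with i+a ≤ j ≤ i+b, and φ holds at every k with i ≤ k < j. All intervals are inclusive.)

1

Need earliest j ≥ 6 with (q ∨ ¬p), and r at every k in [6,j-1].
  j=6: rhs fails.
  j=7: rhs holds; lhs holds on [6,6]. k = 1.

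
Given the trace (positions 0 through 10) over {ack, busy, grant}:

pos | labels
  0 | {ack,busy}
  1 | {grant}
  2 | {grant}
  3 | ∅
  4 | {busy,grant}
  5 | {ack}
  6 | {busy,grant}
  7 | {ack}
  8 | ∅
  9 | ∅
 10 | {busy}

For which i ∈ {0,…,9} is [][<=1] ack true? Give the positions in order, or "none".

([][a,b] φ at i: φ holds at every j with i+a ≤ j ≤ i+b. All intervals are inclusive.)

Evaluate at each i in [0,9]:
  i=0: ✗ (fails at j=1)
  i=1: ✗ (fails at j=1)
  i=2: ✗ (fails at j=2)
  i=3: ✗ (fails at j=3)
  i=4: ✗ (fails at j=4)
  i=5: ✗ (fails at j=6)
  i=6: ✗ (fails at j=6)
  i=7: ✗ (fails at j=8)
  i=8: ✗ (fails at j=8)
  i=9: ✗ (fails at j=9)

none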